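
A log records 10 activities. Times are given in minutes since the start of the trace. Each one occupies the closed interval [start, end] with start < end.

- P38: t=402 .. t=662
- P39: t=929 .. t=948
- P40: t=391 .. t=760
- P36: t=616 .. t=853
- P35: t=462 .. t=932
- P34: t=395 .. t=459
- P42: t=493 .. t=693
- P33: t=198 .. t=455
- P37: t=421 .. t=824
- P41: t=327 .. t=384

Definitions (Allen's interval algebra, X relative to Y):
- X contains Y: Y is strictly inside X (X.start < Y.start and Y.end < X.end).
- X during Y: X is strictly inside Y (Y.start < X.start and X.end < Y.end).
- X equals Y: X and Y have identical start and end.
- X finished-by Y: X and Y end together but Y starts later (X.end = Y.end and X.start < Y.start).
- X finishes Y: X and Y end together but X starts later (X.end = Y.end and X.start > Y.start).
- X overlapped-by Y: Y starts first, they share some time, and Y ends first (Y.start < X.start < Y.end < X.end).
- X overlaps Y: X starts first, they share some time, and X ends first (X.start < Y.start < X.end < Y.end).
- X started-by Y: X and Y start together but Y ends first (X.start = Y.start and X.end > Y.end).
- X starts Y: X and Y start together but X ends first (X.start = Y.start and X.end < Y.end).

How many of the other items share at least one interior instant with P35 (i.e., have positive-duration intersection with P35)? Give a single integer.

6

Target P35 = [t=462, t=932].
P33 [t=198, t=455] → before → no.
P34 [t=395, t=459] → before → no.
P36 [t=616, t=853] → during → counts.
P37 [t=421, t=824] → overlaps → counts.
P38 [t=402, t=662] → overlaps → counts.
P39 [t=929, t=948] → overlapped-by → counts.
P40 [t=391, t=760] → overlaps → counts.
P41 [t=327, t=384] → before → no.
P42 [t=493, t=693] → during → counts.
Total: 6.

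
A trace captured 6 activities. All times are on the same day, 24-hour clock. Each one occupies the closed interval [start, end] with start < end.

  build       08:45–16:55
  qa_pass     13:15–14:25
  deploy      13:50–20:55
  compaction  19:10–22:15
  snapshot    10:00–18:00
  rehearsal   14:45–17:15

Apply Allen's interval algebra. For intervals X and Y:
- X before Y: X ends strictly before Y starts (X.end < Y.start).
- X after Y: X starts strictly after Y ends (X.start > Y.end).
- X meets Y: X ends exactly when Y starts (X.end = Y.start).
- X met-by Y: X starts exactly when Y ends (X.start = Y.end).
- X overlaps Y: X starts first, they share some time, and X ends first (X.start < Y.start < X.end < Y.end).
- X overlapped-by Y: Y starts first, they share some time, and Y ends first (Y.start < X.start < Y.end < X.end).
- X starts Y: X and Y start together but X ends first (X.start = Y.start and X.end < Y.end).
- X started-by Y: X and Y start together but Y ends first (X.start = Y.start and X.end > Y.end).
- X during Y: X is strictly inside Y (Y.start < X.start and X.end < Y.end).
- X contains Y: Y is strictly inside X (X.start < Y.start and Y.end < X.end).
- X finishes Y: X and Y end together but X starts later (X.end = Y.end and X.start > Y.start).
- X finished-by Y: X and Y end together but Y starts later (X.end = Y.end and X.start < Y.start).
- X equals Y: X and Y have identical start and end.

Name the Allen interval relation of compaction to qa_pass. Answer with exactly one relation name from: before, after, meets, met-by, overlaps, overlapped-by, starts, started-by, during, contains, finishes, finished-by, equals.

compaction = [19:10, 22:15]; qa_pass = [13:15, 14:25].
Compare endpoints: compaction.start > qa_pass.start, compaction.start > qa_pass.end, compaction.end > qa_pass.start, compaction.end > qa_pass.end.
That pattern is 'after'.

after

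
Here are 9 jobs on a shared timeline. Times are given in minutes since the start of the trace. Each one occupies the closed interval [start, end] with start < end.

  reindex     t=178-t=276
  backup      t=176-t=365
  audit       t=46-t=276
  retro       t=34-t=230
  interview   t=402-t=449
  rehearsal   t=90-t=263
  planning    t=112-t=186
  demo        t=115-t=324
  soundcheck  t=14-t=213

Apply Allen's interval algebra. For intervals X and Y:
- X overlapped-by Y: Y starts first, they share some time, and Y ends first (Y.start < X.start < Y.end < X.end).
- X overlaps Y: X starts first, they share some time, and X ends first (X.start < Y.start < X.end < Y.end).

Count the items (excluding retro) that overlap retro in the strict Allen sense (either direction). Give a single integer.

6

Target retro = [t=34, t=230].
audit [t=46, t=276] → overlapped-by → counts.
backup [t=176, t=365] → overlapped-by → counts.
demo [t=115, t=324] → overlapped-by → counts.
interview [t=402, t=449] → after → no.
planning [t=112, t=186] → during → no.
rehearsal [t=90, t=263] → overlapped-by → counts.
reindex [t=178, t=276] → overlapped-by → counts.
soundcheck [t=14, t=213] → overlaps → counts.
Total: 6.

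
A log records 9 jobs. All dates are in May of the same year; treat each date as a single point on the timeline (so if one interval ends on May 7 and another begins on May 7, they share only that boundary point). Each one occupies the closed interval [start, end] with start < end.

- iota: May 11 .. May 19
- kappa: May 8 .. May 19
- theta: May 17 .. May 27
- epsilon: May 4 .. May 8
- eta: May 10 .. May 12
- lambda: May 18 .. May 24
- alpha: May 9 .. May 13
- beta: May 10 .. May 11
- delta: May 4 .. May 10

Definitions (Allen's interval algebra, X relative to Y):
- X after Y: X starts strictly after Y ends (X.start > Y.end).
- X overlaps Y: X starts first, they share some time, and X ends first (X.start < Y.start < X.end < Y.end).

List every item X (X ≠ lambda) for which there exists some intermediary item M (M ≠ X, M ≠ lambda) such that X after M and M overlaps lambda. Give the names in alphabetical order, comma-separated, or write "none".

none

Target lambda = [May 18, May 24].
Intermediaries M with M overlaps lambda: iota, kappa.
Via iota — items with X after iota: none.
Via kappa — items with X after kappa: none.
Union: none.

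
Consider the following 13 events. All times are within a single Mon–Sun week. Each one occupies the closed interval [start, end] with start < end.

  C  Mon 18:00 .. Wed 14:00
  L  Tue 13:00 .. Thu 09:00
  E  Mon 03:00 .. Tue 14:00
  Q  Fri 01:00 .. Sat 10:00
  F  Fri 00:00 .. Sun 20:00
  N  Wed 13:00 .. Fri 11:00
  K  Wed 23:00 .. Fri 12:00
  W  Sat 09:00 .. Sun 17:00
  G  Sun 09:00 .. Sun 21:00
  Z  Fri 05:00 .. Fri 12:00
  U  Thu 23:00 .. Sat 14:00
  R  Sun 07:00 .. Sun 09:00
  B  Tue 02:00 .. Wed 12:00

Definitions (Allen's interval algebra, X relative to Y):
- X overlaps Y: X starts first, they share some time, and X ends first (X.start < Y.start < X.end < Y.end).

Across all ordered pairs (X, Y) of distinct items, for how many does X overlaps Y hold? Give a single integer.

Checking all 156 ordered pairs for relation 'overlaps'; matching pairs in alphabetical order:
(B, L): B overlaps L ✓
(C, L): C overlaps L ✓
(C, N): C overlaps N ✓
(E, B): E overlaps B ✓
(E, C): E overlaps C ✓
(E, L): E overlaps L ✓
(F, G): F overlaps G ✓
(K, F): K overlaps F ✓
(K, Q): K overlaps Q ✓
(K, U): K overlaps U ✓
(L, K): L overlaps K ✓
(L, N): L overlaps N ✓
(N, F): N overlaps F ✓
(N, K): N overlaps K ✓
(N, Q): N overlaps Q ✓
(N, U): N overlaps U ✓
(N, Z): N overlaps Z ✓
(Q, W): Q overlaps W ✓
(U, F): U overlaps F ✓
(U, W): U overlaps W ✓
(W, G): W overlaps G ✓
Count: 21.

21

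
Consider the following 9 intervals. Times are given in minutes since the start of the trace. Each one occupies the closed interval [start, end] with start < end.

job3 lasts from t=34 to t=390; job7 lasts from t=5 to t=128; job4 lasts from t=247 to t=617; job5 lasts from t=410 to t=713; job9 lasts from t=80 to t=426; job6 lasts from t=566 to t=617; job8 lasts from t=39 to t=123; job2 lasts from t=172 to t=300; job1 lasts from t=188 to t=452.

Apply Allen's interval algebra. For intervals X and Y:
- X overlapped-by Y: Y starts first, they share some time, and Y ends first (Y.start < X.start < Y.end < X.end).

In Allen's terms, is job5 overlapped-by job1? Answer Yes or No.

Yes

job5 = [t=410, t=713], job1 = [t=188, t=452].
Actual relation of job5 to job1: overlapped-by.
Asked whether 'overlapped-by' holds → Yes.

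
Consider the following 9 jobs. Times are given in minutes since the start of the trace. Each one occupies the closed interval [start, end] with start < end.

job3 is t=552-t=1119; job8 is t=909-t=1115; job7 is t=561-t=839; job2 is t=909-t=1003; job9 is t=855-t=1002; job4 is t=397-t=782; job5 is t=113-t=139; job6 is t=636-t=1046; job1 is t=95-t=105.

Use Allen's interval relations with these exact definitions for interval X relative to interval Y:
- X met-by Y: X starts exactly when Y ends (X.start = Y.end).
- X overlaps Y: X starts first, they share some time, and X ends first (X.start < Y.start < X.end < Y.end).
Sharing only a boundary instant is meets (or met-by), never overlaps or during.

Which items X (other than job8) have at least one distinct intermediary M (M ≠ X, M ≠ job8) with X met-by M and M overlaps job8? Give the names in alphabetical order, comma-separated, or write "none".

none

Target job8 = [t=909, t=1115].
Intermediaries M with M overlaps job8: job6, job9.
Via job6 — items with X met-by job6: none.
Via job9 — items with X met-by job9: none.
Union: none.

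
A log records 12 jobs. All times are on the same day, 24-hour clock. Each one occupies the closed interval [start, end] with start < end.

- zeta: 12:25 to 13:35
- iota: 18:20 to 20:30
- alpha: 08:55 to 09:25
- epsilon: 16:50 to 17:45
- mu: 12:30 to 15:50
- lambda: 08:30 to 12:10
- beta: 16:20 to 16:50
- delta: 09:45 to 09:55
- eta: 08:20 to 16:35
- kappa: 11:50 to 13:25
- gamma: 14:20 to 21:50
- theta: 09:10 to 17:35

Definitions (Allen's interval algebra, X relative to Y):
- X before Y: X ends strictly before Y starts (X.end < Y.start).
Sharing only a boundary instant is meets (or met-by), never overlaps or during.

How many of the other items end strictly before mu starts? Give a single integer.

Target mu = [12:30, 15:50].
alpha [08:55, 09:25] → before → counts.
beta [16:20, 16:50] → after → no.
delta [09:45, 09:55] → before → counts.
epsilon [16:50, 17:45] → after → no.
eta [08:20, 16:35] → contains → no.
gamma [14:20, 21:50] → overlapped-by → no.
iota [18:20, 20:30] → after → no.
kappa [11:50, 13:25] → overlaps → no.
lambda [08:30, 12:10] → before → counts.
theta [09:10, 17:35] → contains → no.
zeta [12:25, 13:35] → overlaps → no.
Total: 3.

3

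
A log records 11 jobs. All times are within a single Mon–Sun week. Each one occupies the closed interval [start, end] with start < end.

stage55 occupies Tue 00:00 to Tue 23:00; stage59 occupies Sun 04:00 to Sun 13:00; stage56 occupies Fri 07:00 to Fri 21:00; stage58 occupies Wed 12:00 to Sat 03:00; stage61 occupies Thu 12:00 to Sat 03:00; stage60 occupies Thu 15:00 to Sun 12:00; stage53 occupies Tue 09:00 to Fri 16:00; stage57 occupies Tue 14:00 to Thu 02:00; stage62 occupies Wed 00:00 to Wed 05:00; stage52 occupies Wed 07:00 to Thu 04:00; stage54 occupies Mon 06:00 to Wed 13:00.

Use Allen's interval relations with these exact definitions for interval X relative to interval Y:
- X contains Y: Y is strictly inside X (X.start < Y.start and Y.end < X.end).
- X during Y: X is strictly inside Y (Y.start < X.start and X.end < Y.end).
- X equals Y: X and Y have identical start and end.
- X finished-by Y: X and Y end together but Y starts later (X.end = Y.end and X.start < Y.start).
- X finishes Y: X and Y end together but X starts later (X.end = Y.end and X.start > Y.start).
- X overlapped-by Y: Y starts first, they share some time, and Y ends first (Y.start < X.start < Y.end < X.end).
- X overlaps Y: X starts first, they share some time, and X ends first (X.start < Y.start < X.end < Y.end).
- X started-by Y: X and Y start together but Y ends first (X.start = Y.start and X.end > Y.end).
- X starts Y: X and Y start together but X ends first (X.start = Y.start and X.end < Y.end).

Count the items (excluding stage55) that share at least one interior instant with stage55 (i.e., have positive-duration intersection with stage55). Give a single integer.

3

Target stage55 = [Tue 00:00, Tue 23:00].
stage52 [Wed 07:00, Thu 04:00] → after → no.
stage53 [Tue 09:00, Fri 16:00] → overlapped-by → counts.
stage54 [Mon 06:00, Wed 13:00] → contains → counts.
stage56 [Fri 07:00, Fri 21:00] → after → no.
stage57 [Tue 14:00, Thu 02:00] → overlapped-by → counts.
stage58 [Wed 12:00, Sat 03:00] → after → no.
stage59 [Sun 04:00, Sun 13:00] → after → no.
stage60 [Thu 15:00, Sun 12:00] → after → no.
stage61 [Thu 12:00, Sat 03:00] → after → no.
stage62 [Wed 00:00, Wed 05:00] → after → no.
Total: 3.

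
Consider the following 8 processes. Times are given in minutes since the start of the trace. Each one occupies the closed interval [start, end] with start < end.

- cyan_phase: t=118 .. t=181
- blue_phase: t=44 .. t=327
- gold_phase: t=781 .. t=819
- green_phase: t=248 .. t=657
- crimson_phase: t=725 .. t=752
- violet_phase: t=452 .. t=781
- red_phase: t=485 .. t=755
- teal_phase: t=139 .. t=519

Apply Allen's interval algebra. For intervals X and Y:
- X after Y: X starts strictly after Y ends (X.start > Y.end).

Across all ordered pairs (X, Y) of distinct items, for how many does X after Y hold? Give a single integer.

Checking all 56 ordered pairs for relation 'after'; matching pairs in alphabetical order:
(crimson_phase, blue_phase): crimson_phase after blue_phase ✓
(crimson_phase, cyan_phase): crimson_phase after cyan_phase ✓
(crimson_phase, green_phase): crimson_phase after green_phase ✓
(crimson_phase, teal_phase): crimson_phase after teal_phase ✓
(gold_phase, blue_phase): gold_phase after blue_phase ✓
(gold_phase, crimson_phase): gold_phase after crimson_phase ✓
(gold_phase, cyan_phase): gold_phase after cyan_phase ✓
(gold_phase, green_phase): gold_phase after green_phase ✓
(gold_phase, red_phase): gold_phase after red_phase ✓
(gold_phase, teal_phase): gold_phase after teal_phase ✓
(green_phase, cyan_phase): green_phase after cyan_phase ✓
(red_phase, blue_phase): red_phase after blue_phase ✓
(red_phase, cyan_phase): red_phase after cyan_phase ✓
(violet_phase, blue_phase): violet_phase after blue_phase ✓
(violet_phase, cyan_phase): violet_phase after cyan_phase ✓
Count: 15.

15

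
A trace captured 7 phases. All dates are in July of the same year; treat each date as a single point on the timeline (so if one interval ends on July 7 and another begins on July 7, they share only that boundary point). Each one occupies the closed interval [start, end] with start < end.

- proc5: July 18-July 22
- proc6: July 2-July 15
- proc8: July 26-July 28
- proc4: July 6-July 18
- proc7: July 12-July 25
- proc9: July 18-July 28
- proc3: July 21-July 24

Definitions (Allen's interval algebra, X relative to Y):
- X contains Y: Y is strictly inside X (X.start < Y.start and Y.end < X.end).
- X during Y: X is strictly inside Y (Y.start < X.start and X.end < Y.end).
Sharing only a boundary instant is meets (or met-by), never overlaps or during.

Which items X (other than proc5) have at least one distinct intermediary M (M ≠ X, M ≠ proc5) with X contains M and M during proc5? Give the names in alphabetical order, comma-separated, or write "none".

Target proc5 = [July 18, July 22].
Intermediaries M with M during proc5: none.
Union: none.

none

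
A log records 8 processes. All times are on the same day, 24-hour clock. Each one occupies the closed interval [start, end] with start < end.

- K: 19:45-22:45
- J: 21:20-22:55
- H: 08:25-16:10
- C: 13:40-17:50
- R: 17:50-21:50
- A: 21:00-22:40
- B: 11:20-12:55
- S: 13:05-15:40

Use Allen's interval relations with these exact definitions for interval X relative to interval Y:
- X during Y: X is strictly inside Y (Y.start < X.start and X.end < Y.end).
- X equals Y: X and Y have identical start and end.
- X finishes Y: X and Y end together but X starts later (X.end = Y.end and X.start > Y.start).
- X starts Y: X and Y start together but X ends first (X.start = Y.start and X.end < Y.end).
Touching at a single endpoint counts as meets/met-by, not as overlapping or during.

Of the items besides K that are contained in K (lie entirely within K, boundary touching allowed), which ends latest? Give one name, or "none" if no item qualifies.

A

Target K = [19:45, 22:45].
A [21:00, 22:40] → during → candidate.
B [11:20, 12:55] → before → excluded.
C [13:40, 17:50] → before → excluded.
H [08:25, 16:10] → before → excluded.
J [21:20, 22:55] → overlapped-by → excluded.
R [17:50, 21:50] → overlaps → excluded.
S [13:05, 15:40] → before → excluded.
Among candidates, latest end is 22:40 → A.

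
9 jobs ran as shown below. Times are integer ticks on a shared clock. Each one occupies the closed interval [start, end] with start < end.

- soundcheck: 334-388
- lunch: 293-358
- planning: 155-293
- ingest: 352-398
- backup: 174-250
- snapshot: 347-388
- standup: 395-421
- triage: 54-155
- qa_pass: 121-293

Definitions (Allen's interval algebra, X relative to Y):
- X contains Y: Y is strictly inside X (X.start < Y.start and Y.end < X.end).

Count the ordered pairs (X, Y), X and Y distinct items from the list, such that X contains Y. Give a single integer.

Checking all 72 ordered pairs for relation 'contains'; matching pairs in alphabetical order:
(planning, backup): planning contains backup ✓
(qa_pass, backup): qa_pass contains backup ✓
Count: 2.

2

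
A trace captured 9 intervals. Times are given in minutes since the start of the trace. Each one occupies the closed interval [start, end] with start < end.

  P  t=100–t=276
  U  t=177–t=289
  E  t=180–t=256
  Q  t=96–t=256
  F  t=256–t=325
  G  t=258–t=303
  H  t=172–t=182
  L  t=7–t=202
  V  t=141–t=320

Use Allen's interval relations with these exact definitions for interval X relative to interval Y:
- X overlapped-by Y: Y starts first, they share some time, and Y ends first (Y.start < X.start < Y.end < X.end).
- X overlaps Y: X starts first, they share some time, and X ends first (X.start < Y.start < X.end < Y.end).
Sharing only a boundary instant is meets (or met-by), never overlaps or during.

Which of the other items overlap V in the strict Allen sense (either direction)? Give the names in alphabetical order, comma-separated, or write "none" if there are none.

Target V = [t=141, t=320].
E [t=180, t=256] → during → no.
F [t=256, t=325] → overlapped-by → yes.
G [t=258, t=303] → during → no.
H [t=172, t=182] → during → no.
L [t=7, t=202] → overlaps → yes.
P [t=100, t=276] → overlaps → yes.
Q [t=96, t=256] → overlaps → yes.
U [t=177, t=289] → during → no.
Result: F, L, P, Q.

F, L, P, Q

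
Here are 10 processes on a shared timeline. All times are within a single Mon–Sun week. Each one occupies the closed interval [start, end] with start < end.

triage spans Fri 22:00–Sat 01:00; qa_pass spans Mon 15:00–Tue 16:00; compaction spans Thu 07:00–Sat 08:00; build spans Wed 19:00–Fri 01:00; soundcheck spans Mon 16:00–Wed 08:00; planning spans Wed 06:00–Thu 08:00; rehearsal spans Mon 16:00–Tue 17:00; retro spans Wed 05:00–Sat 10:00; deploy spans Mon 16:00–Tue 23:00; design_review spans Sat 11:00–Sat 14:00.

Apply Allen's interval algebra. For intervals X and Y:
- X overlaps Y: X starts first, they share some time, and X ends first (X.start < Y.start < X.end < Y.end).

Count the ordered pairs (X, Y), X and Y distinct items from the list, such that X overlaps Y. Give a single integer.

Checking all 90 ordered pairs for relation 'overlaps'; matching pairs in alphabetical order:
(build, compaction): build overlaps compaction ✓
(planning, build): planning overlaps build ✓
(planning, compaction): planning overlaps compaction ✓
(qa_pass, deploy): qa_pass overlaps deploy ✓
(qa_pass, rehearsal): qa_pass overlaps rehearsal ✓
(qa_pass, soundcheck): qa_pass overlaps soundcheck ✓
(soundcheck, planning): soundcheck overlaps planning ✓
(soundcheck, retro): soundcheck overlaps retro ✓
Count: 8.

8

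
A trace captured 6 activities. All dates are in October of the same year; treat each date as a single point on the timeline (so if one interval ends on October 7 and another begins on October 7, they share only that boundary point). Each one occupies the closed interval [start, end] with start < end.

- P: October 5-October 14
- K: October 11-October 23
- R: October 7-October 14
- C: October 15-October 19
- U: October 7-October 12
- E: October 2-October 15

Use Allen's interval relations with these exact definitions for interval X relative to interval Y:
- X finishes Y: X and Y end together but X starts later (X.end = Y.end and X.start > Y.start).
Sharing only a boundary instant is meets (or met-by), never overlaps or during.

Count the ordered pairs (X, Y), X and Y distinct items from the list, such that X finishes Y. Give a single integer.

1

Checking all 30 ordered pairs for relation 'finishes'; matching pairs in alphabetical order:
(R, P): R finishes P ✓
Count: 1.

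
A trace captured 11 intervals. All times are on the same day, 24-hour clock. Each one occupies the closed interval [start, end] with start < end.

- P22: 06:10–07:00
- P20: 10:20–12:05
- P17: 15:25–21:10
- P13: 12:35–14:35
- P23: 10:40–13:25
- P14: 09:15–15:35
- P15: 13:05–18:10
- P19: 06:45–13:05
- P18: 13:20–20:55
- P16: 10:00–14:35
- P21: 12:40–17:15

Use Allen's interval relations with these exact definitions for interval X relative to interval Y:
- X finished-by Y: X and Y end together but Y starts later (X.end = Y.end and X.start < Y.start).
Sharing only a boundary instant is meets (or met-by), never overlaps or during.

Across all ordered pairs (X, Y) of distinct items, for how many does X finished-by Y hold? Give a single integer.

1

Checking all 110 ordered pairs for relation 'finished-by'; matching pairs in alphabetical order:
(P16, P13): P16 finished-by P13 ✓
Count: 1.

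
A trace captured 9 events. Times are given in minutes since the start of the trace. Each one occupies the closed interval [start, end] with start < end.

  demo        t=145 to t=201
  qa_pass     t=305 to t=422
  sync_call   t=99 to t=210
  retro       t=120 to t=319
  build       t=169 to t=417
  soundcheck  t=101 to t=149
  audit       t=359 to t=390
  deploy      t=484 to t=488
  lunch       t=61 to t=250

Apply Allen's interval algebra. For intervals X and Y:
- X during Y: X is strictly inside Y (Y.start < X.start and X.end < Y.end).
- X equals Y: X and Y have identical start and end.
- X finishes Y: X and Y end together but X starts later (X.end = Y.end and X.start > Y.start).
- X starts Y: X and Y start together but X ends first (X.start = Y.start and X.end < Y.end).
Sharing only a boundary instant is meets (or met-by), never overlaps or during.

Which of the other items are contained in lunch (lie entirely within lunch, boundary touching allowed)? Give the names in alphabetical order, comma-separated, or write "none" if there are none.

Target lunch = [t=61, t=250].
audit [t=359, t=390] → after → no.
build [t=169, t=417] → overlapped-by → no.
demo [t=145, t=201] → during → yes.
deploy [t=484, t=488] → after → no.
qa_pass [t=305, t=422] → after → no.
retro [t=120, t=319] → overlapped-by → no.
soundcheck [t=101, t=149] → during → yes.
sync_call [t=99, t=210] → during → yes.
Result: demo, soundcheck, sync_call.

demo, soundcheck, sync_call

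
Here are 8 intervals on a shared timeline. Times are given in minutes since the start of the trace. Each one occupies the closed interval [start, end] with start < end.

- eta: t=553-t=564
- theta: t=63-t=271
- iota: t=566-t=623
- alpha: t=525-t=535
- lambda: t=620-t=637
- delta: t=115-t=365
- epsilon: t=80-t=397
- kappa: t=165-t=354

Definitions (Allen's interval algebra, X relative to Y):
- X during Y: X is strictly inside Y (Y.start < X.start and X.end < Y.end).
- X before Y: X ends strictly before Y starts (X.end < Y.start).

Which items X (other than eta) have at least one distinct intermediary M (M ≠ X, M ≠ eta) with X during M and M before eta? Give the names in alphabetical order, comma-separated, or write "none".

Target eta = [t=553, t=564].
Intermediaries M with M before eta: alpha, delta, epsilon, kappa, theta.
Via alpha — items with X during alpha: none.
Via delta — items with X during delta: kappa.
Via epsilon — items with X during epsilon: delta, kappa.
Via kappa — items with X during kappa: none.
Via theta — items with X during theta: none.
Union: delta, kappa.

delta, kappa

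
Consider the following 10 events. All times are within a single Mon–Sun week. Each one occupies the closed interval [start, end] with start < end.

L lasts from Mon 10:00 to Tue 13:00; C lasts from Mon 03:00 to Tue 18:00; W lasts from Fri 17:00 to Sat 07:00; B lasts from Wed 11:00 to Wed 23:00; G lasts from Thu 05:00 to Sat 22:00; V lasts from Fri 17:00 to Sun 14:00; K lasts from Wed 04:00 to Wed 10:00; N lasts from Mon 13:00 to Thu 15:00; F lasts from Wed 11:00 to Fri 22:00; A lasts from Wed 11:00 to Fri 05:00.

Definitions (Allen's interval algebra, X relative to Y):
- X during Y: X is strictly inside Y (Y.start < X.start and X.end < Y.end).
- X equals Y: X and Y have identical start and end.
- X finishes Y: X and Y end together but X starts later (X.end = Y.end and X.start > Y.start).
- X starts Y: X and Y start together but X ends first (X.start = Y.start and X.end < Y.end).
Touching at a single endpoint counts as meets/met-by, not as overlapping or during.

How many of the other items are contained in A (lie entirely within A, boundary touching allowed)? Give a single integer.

Target A = [Wed 11:00, Fri 05:00].
B [Wed 11:00, Wed 23:00] → starts → counts.
C [Mon 03:00, Tue 18:00] → before → no.
F [Wed 11:00, Fri 22:00] → started-by → no.
G [Thu 05:00, Sat 22:00] → overlapped-by → no.
K [Wed 04:00, Wed 10:00] → before → no.
L [Mon 10:00, Tue 13:00] → before → no.
N [Mon 13:00, Thu 15:00] → overlaps → no.
V [Fri 17:00, Sun 14:00] → after → no.
W [Fri 17:00, Sat 07:00] → after → no.
Total: 1.

1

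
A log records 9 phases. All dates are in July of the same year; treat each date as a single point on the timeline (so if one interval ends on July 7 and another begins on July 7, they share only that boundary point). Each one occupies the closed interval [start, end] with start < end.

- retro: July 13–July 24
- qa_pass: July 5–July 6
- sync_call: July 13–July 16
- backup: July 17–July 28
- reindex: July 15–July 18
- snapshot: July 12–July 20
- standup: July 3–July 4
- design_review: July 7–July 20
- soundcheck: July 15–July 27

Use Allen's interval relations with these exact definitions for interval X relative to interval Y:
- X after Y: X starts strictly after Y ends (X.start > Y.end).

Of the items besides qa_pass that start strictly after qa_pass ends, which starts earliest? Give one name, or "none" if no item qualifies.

Target qa_pass = [July 5, July 6].
backup [July 17, July 28] → after → candidate.
design_review [July 7, July 20] → after → candidate.
reindex [July 15, July 18] → after → candidate.
retro [July 13, July 24] → after → candidate.
snapshot [July 12, July 20] → after → candidate.
soundcheck [July 15, July 27] → after → candidate.
standup [July 3, July 4] → before → excluded.
sync_call [July 13, July 16] → after → candidate.
Among candidates, earliest start is July 7 → design_review.

design_review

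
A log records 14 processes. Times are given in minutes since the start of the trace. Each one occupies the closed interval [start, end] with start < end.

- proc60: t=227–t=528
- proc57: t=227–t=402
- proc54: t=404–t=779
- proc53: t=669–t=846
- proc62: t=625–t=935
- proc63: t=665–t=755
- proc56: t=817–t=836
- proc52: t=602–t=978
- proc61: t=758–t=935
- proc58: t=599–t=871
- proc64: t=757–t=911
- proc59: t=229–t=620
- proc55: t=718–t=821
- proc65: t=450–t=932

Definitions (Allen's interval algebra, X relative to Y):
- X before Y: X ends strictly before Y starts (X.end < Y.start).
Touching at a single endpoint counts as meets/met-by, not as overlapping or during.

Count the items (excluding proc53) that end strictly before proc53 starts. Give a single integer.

3

Target proc53 = [t=669, t=846].
proc52 [t=602, t=978] → contains → no.
proc54 [t=404, t=779] → overlaps → no.
proc55 [t=718, t=821] → during → no.
proc56 [t=817, t=836] → during → no.
proc57 [t=227, t=402] → before → counts.
proc58 [t=599, t=871] → contains → no.
proc59 [t=229, t=620] → before → counts.
proc60 [t=227, t=528] → before → counts.
proc61 [t=758, t=935] → overlapped-by → no.
proc62 [t=625, t=935] → contains → no.
proc63 [t=665, t=755] → overlaps → no.
proc64 [t=757, t=911] → overlapped-by → no.
proc65 [t=450, t=932] → contains → no.
Total: 3.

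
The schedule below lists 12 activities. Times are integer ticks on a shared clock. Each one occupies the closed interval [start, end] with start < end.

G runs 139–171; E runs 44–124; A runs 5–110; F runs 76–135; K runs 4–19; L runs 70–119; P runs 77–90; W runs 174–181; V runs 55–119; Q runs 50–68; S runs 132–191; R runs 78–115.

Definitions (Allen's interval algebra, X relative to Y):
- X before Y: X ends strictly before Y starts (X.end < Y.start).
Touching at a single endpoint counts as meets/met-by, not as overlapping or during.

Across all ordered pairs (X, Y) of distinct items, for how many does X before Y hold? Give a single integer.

Checking all 132 ordered pairs for relation 'before'; matching pairs in alphabetical order:
(A, G): A before G ✓
(A, S): A before S ✓
(A, W): A before W ✓
(E, G): E before G ✓
(E, S): E before S ✓
(E, W): E before W ✓
(F, G): F before G ✓
(F, W): F before W ✓
(G, W): G before W ✓
(K, E): K before E ✓
(K, F): K before F ✓
(K, G): K before G ✓
(K, L): K before L ✓
(K, P): K before P ✓
(K, Q): K before Q ✓
(K, R): K before R ✓
(K, S): K before S ✓
(K, V): K before V ✓
(K, W): K before W ✓
(L, G): L before G ✓
(L, S): L before S ✓
(L, W): L before W ✓
(P, G): P before G ✓
(P, S): P before S ✓
... plus 14 further pairs not listed.
Count: 38.

38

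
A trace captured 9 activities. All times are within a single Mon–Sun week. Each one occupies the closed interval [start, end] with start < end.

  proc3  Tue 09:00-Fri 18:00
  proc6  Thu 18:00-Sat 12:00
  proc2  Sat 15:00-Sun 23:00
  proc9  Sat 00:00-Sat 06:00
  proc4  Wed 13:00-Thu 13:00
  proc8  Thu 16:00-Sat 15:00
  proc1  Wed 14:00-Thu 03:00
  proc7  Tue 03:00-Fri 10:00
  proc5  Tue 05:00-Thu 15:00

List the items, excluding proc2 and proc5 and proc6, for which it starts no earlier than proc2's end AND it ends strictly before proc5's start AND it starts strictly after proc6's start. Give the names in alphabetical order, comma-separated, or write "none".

Conditions: its start is no earlier than proc2's end (X.start >= Sun 23:00) AND its end is strictly before proc5's start (X.end < Tue 05:00) AND its start is strictly after proc6's start (X.start > Thu 18:00).
proc1: start Wed 14:00 >= Sun 23:00? ✗; end Thu 03:00 < Tue 05:00? ✗; start Wed 14:00 > Thu 18:00? ✗ → no.
proc3: start Tue 09:00 >= Sun 23:00? ✗; end Fri 18:00 < Tue 05:00? ✗; start Tue 09:00 > Thu 18:00? ✗ → no.
proc4: start Wed 13:00 >= Sun 23:00? ✗; end Thu 13:00 < Tue 05:00? ✗; start Wed 13:00 > Thu 18:00? ✗ → no.
proc7: start Tue 03:00 >= Sun 23:00? ✗; end Fri 10:00 < Tue 05:00? ✗; start Tue 03:00 > Thu 18:00? ✗ → no.
proc8: start Thu 16:00 >= Sun 23:00? ✗; end Sat 15:00 < Tue 05:00? ✗; start Thu 16:00 > Thu 18:00? ✗ → no.
proc9: start Sat 00:00 >= Sun 23:00? ✗; end Sat 06:00 < Tue 05:00? ✗; start Sat 00:00 > Thu 18:00? ✓ → no.
Result: none.

none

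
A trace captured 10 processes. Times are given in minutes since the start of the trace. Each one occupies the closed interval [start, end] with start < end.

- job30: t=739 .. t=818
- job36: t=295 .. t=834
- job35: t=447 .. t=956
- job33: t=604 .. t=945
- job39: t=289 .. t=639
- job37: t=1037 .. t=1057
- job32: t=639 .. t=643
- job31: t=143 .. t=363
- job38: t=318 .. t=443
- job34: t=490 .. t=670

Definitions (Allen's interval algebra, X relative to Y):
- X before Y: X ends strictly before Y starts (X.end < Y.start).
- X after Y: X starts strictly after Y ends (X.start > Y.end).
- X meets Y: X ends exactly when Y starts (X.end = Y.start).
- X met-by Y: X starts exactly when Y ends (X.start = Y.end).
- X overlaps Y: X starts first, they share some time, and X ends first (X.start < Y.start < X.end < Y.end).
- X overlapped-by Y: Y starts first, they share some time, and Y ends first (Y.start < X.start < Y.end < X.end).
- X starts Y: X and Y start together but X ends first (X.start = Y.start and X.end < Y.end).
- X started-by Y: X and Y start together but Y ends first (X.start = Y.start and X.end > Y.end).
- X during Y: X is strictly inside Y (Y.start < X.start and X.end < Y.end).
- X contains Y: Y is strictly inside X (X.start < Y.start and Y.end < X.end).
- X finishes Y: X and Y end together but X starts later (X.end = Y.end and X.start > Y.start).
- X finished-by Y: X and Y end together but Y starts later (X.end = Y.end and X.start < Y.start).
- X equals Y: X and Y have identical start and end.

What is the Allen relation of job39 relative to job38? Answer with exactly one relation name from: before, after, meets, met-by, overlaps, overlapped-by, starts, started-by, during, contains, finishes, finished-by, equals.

job39 = [t=289, t=639]; job38 = [t=318, t=443].
Compare endpoints: job39.start < job38.start, job39.start < job38.end, job39.end > job38.start, job39.end > job38.end.
That pattern is 'contains'.

contains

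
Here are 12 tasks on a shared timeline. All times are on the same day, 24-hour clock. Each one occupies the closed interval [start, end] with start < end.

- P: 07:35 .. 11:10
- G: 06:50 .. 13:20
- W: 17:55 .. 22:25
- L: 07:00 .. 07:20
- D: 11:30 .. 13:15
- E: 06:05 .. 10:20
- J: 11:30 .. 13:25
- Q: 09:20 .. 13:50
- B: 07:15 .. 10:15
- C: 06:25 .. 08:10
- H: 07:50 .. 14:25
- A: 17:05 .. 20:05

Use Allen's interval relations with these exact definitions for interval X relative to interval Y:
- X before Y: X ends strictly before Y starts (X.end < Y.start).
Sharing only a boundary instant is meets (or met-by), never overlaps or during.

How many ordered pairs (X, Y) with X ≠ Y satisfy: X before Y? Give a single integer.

Checking all 132 ordered pairs for relation 'before'; matching pairs in alphabetical order:
(B, A): B before A ✓
(B, D): B before D ✓
(B, J): B before J ✓
(B, W): B before W ✓
(C, A): C before A ✓
(C, D): C before D ✓
(C, J): C before J ✓
(C, Q): C before Q ✓
(C, W): C before W ✓
(D, A): D before A ✓
(D, W): D before W ✓
(E, A): E before A ✓
(E, D): E before D ✓
(E, J): E before J ✓
(E, W): E before W ✓
(G, A): G before A ✓
(G, W): G before W ✓
(H, A): H before A ✓
(H, W): H before W ✓
(J, A): J before A ✓
(J, W): J before W ✓
(L, A): L before A ✓
(L, D): L before D ✓
(L, H): L before H ✓
... plus 10 further pairs not listed.
Count: 34.

34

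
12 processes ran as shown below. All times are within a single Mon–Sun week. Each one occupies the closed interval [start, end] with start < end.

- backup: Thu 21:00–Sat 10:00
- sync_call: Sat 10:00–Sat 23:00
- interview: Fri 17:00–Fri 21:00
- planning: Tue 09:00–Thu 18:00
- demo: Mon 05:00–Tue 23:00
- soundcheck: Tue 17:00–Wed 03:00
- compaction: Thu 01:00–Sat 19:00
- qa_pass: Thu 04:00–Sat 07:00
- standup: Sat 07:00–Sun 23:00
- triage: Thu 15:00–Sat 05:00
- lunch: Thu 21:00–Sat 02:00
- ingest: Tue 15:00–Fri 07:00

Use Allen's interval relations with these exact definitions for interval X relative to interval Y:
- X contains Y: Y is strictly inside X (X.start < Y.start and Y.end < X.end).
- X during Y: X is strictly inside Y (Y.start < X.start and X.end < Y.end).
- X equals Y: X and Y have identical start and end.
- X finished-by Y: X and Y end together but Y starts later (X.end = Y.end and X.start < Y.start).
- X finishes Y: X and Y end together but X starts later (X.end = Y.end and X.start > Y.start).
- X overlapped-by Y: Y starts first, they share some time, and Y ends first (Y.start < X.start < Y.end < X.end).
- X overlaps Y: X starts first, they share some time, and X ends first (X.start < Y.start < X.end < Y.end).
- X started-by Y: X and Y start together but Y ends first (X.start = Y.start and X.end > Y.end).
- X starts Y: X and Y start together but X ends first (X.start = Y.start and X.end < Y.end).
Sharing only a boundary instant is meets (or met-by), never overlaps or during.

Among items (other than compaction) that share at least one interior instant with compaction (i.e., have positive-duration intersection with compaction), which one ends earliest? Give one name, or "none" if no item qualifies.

Target compaction = [Thu 01:00, Sat 19:00].
backup [Thu 21:00, Sat 10:00] → during → candidate.
demo [Mon 05:00, Tue 23:00] → before → excluded.
ingest [Tue 15:00, Fri 07:00] → overlaps → candidate.
interview [Fri 17:00, Fri 21:00] → during → candidate.
lunch [Thu 21:00, Sat 02:00] → during → candidate.
planning [Tue 09:00, Thu 18:00] → overlaps → candidate.
qa_pass [Thu 04:00, Sat 07:00] → during → candidate.
soundcheck [Tue 17:00, Wed 03:00] → before → excluded.
standup [Sat 07:00, Sun 23:00] → overlapped-by → candidate.
sync_call [Sat 10:00, Sat 23:00] → overlapped-by → candidate.
triage [Thu 15:00, Sat 05:00] → during → candidate.
Among candidates, earliest end is Thu 18:00 → planning.

planning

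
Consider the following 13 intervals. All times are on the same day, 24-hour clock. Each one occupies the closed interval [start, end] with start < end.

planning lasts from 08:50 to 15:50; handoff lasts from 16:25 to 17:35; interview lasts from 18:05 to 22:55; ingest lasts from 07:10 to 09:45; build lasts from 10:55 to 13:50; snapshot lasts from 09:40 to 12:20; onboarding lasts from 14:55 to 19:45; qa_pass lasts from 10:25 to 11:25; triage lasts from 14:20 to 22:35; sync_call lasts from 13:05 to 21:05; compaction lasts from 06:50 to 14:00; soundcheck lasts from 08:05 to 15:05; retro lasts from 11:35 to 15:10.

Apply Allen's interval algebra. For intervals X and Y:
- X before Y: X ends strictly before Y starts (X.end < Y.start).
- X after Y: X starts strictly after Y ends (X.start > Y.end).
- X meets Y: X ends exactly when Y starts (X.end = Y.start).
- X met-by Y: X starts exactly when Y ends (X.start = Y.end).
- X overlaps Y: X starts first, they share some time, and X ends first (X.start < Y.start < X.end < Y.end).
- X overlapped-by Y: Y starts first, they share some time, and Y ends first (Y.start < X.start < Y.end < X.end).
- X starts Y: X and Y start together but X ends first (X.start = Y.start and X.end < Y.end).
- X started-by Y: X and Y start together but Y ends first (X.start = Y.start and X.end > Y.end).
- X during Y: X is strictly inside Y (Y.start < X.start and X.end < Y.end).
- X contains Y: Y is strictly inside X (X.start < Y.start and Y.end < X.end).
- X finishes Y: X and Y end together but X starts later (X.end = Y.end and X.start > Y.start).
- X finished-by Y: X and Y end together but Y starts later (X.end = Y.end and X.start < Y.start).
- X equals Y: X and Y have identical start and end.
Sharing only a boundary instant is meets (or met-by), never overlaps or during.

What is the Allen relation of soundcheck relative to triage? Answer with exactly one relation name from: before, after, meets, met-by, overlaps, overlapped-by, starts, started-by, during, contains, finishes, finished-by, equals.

overlaps

soundcheck = [08:05, 15:05]; triage = [14:20, 22:35].
Compare endpoints: soundcheck.start < triage.start, soundcheck.start < triage.end, soundcheck.end > triage.start, soundcheck.end < triage.end.
That pattern is 'overlaps'.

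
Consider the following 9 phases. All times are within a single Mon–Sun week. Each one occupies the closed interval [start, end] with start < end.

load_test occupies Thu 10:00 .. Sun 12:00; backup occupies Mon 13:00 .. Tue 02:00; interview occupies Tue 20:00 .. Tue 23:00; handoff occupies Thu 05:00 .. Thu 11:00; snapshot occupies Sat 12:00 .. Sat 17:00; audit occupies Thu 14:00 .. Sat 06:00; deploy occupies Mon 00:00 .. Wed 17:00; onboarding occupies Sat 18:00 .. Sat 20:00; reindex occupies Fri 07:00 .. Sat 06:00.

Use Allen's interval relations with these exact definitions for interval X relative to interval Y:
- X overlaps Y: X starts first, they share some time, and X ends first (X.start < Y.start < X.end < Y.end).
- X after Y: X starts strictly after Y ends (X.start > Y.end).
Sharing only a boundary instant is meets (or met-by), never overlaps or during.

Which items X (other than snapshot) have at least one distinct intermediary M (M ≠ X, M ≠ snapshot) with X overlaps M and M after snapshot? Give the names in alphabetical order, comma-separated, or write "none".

Target snapshot = [Sat 12:00, Sat 17:00].
Intermediaries M with M after snapshot: onboarding.
Via onboarding — items with X overlaps onboarding: none.
Union: none.

none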